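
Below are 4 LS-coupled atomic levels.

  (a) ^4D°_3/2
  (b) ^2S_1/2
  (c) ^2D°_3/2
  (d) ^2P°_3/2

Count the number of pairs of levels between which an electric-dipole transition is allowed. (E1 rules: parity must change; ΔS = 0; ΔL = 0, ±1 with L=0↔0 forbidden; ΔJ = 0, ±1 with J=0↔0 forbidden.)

(a)–(b): forbidden (ΔS, ΔL).
(a)–(c): forbidden (parity, ΔS).
(a)–(d): forbidden (parity, ΔS).
(b)–(c): forbidden (ΔL).
(b)–(d): allowed.
(c)–(d): forbidden (parity).
Allowed pairs: 1 of 6.

1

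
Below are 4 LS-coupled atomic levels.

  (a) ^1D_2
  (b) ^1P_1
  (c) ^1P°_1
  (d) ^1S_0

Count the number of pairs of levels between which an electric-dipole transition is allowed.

(a)–(b): forbidden (parity).
(a)–(c): allowed.
(a)–(d): forbidden (parity, ΔL, ΔJ).
(b)–(c): allowed.
(b)–(d): forbidden (parity).
(c)–(d): allowed.
Allowed pairs: 3 of 6.

3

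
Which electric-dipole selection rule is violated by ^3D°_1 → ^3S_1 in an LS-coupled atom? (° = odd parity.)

ΔS = 0: S: 1 → 1 — passes.
ΔL = 0, ±1 (not L=0↔0): L: 2 → 0, ΔL = -2 — fails.
ΔJ = 0, ±1 (not J=0↔0): J: 1 → 1, ΔJ = +0 — passes.
Parity must change: odd → even — passes.

the ΔL = 0, ±1 rule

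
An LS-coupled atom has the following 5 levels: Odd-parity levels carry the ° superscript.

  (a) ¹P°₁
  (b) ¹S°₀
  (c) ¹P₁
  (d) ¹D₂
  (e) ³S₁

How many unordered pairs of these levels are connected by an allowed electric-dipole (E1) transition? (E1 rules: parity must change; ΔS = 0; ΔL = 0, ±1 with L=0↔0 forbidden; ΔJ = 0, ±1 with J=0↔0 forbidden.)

(a)–(b): forbidden (parity).
(a)–(c): allowed.
(a)–(d): allowed.
(a)–(e): forbidden (ΔS).
(b)–(c): allowed.
(b)–(d): forbidden (ΔL, ΔJ).
(b)–(e): forbidden (ΔS, ΔL).
(c)–(d): forbidden (parity).
(c)–(e): forbidden (parity, ΔS).
(d)–(e): forbidden (parity, ΔS, ΔL).
Allowed pairs: 3 of 10.

3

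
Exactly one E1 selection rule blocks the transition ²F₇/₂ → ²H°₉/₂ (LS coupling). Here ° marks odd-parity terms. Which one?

the ΔL = 0, ±1 rule

Initial level: S=1/2, L=3, J=7/2, parity even. Final level: S=1/2, L=5, J=9/2, parity odd.
Parity must change: even → odd — ok.
ΔS = 0: S: 1/2 → 1/2 — ok.
ΔL = 0, ±1 (not L=0↔0): L: 3 → 5, ΔL = +2 — fails.
ΔJ = 0, ±1 (not J=0↔0): J: 7/2 → 9/2, ΔJ = +1 — ok.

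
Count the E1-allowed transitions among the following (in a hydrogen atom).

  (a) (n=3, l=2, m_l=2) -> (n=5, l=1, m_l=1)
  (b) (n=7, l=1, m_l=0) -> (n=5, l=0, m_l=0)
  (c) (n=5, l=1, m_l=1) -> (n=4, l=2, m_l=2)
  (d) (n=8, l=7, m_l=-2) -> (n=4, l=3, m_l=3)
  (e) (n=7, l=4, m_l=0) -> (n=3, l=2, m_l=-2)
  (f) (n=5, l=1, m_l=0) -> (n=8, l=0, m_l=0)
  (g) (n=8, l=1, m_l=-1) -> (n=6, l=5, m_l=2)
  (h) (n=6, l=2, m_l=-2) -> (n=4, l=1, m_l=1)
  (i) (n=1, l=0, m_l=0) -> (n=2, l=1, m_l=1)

5

(a) allowed
(b) allowed
(c) allowed
(d) forbidden — Δl = -4 (E1 requires Δl = ±1); Δm_l = +5 (E1 requires Δm_l = 0, ±1)
(e) forbidden — Δl = -2 (E1 requires Δl = ±1); Δm_l = -2 (E1 requires Δm_l = 0, ±1)
(f) allowed
(g) forbidden — Δl = +4 (E1 requires Δl = ±1); Δm_l = +3 (E1 requires Δm_l = 0, ±1)
(h) forbidden — Δm_l = +3 (E1 requires Δm_l = 0, ±1)
(i) allowed
Total allowed: 5 of 9.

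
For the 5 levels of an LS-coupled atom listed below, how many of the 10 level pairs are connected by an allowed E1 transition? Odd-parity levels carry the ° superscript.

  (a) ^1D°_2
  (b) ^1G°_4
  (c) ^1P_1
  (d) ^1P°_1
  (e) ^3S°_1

(a)–(b): forbidden (parity, ΔL, ΔJ).
(a)–(c): allowed.
(a)–(d): forbidden (parity).
(a)–(e): forbidden (parity, ΔS, ΔL).
(b)–(c): forbidden (ΔL, ΔJ).
(b)–(d): forbidden (parity, ΔL, ΔJ).
(b)–(e): forbidden (parity, ΔS, ΔL, ΔJ).
(c)–(d): allowed.
(c)–(e): forbidden (ΔS).
(d)–(e): forbidden (parity, ΔS).
Allowed pairs: 2 of 10.

2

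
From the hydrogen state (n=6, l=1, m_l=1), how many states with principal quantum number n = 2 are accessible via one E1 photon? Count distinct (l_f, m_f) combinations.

1

E1 requires Δl = ±1, so l_f ∈ {0, 2}; with 0 ≤ l_f ≤ n_f−1 = 1, the allowed l_f values are {0}.
For l_f = 0: m_f ∈ {m_i−1, m_i, m_i+1} ∩ [−0, 0] = {0} → 1 state.
Total: 1.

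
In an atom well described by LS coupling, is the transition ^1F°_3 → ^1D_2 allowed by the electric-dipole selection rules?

allowed

Reading off the term symbols: S 0→0, L 3→2, J 3→2, parity odd→even.
Parity must change: odd → even — passes.
ΔS = 0: S: 0 → 0 — passes.
ΔL = 0, ±1 (not L=0↔0): L: 3 → 2, ΔL = -1 — passes.
ΔJ = 0, ±1 (not J=0↔0): J: 3 → 2, ΔJ = -1 — passes.
All four E1 rules are satisfied.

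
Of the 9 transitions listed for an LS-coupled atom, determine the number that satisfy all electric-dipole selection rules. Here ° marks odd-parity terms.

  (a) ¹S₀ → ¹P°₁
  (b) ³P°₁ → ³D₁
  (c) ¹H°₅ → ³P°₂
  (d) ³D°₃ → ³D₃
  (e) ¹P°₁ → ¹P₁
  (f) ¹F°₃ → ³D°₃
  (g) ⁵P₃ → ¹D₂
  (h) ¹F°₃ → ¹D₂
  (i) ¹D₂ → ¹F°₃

(a) allowed
(b) allowed
(c) forbidden (parity, ΔS, ΔL, ΔJ fail)
(d) allowed
(e) allowed
(f) forbidden (parity, ΔS fail)
(g) forbidden (parity, ΔS fail)
(h) allowed
(i) allowed
Total allowed: 6 of 9.

6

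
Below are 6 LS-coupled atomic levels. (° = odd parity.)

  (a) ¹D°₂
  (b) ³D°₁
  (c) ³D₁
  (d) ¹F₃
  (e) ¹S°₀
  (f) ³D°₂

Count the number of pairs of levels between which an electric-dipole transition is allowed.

(a)–(b): forbidden (parity, ΔS).
(a)–(c): forbidden (ΔS).
(a)–(d): allowed.
(a)–(e): forbidden (parity, ΔL, ΔJ).
(a)–(f): forbidden (parity, ΔS).
(b)–(c): allowed.
(b)–(d): forbidden (ΔS, ΔJ).
(b)–(e): forbidden (parity, ΔS, ΔL).
(b)–(f): forbidden (parity).
(c)–(d): forbidden (parity, ΔS, ΔJ).
(c)–(e): forbidden (ΔS, ΔL).
(c)–(f): allowed.
(d)–(e): forbidden (ΔL, ΔJ).
(d)–(f): forbidden (ΔS).
(e)–(f): forbidden (parity, ΔS, ΔL, ΔJ).
Allowed pairs: 3 of 15.

3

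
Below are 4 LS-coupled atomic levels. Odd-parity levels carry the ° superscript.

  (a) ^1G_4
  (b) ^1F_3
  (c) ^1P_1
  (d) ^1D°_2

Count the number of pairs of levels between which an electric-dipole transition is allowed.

2

(a)–(b): forbidden (parity).
(a)–(c): forbidden (parity, ΔL, ΔJ).
(a)–(d): forbidden (ΔL, ΔJ).
(b)–(c): forbidden (parity, ΔL, ΔJ).
(b)–(d): allowed.
(c)–(d): allowed.
Allowed pairs: 2 of 6.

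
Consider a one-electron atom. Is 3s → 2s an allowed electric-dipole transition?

l: 0 → 0 (Δl = +0). Δl = ±1 violated.
The transition is electric-dipole forbidden.

forbidden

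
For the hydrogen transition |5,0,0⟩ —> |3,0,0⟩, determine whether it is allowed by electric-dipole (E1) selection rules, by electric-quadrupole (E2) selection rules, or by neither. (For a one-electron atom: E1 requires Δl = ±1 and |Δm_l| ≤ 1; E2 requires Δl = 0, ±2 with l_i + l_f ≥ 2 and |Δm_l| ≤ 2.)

Δl = 0 − 0 = +0; l_i + l_f = 0.
Δm_l = +0.
E1 (Δl = ±1, |Δm_l| ≤ 1): not satisfied.
E2 (Δl = 0,±2, l_i+l_f ≥ 2, |Δm_l| ≤ 2): not satisfied.

neither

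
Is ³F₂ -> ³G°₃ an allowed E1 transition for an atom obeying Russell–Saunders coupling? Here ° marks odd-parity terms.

allowed

Reading off the term symbols: S 1→1, L 3→4, J 2→3, parity even→odd.
ΔS = 0: S: 1 → 1 — satisfied.
ΔL = 0, ±1 (not L=0↔0): L: 3 → 4, ΔL = +1 — satisfied.
Parity must change: even → odd — satisfied.
ΔJ = 0, ±1 (not J=0↔0): J: 2 → 3, ΔJ = +1 — satisfied.
All four E1 rules are satisfied.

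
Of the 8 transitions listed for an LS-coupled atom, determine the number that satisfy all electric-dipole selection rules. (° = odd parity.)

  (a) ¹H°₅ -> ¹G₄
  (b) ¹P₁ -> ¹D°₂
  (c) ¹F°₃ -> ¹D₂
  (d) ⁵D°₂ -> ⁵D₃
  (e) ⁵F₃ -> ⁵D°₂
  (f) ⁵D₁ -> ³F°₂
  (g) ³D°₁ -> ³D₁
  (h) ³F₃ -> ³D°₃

7

(a) allowed
(b) allowed
(c) allowed
(d) allowed
(e) allowed
(f) forbidden (ΔS fails)
(g) allowed
(h) allowed
Total allowed: 7 of 8.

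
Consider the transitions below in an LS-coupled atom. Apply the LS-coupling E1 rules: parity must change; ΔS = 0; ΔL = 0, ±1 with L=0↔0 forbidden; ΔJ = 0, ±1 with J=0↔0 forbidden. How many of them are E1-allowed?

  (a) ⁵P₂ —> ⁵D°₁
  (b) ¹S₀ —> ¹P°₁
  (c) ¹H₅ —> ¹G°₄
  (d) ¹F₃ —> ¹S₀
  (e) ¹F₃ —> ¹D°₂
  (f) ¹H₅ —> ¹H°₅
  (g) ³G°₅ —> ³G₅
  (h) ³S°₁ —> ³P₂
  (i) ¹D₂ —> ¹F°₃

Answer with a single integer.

8

(a) allowed
(b) allowed
(c) allowed
(d) forbidden (parity, ΔL, ΔJ fail)
(e) allowed
(f) allowed
(g) allowed
(h) allowed
(i) allowed
Total allowed: 8 of 9.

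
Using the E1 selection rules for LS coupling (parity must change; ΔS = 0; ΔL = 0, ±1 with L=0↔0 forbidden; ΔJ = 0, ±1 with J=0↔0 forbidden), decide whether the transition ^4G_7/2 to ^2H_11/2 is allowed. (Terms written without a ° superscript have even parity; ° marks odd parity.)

forbidden

Parity must change: even → even — ✗.
ΔS = 0: S: 3/2 → 1/2 — ✗.
ΔL = 0, ±1 (not L=0↔0): L: 4 → 5, ΔL = +1 — ✓.
ΔJ = 0, ±1 (not J=0↔0): J: 7/2 → 11/2, ΔJ = +2 — ✗.
Rule(s) violated: parity, ΔS, ΔJ.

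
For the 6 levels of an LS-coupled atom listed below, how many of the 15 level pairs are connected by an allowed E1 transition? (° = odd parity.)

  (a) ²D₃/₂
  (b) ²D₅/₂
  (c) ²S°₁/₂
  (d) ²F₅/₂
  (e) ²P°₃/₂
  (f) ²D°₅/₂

(a)–(b): forbidden (parity).
(a)–(c): forbidden (ΔL).
(a)–(d): forbidden (parity).
(a)–(e): allowed.
(a)–(f): allowed.
(b)–(c): forbidden (ΔL, ΔJ).
(b)–(d): forbidden (parity).
(b)–(e): allowed.
(b)–(f): allowed.
(c)–(d): forbidden (ΔL, ΔJ).
(c)–(e): forbidden (parity).
(c)–(f): forbidden (parity, ΔL, ΔJ).
(d)–(e): forbidden (ΔL).
(d)–(f): allowed.
(e)–(f): forbidden (parity).
Allowed pairs: 5 of 15.

5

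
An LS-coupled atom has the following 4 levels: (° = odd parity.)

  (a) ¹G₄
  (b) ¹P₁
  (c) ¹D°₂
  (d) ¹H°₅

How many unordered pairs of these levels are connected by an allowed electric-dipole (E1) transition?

2

(a)–(b): forbidden (parity, ΔL, ΔJ).
(a)–(c): forbidden (ΔL, ΔJ).
(a)–(d): allowed.
(b)–(c): allowed.
(b)–(d): forbidden (ΔL, ΔJ).
(c)–(d): forbidden (parity, ΔL, ΔJ).
Allowed pairs: 2 of 6.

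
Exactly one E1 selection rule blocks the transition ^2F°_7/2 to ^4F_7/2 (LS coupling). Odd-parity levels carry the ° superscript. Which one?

the ΔS = 0 rule

Reading off the term symbols: S 1/2→3/2, L 3→3, J 7/2→7/2, parity odd→even.
Parity must change: odd → even — ✓.
ΔS = 0: S: 1/2 → 3/2 — ✗.
ΔL = 0, ±1 (not L=0↔0): L: 3 → 3, ΔL = +0 — ✓.
ΔJ = 0, ±1 (not J=0↔0): J: 7/2 → 7/2, ΔJ = +0 — ✓.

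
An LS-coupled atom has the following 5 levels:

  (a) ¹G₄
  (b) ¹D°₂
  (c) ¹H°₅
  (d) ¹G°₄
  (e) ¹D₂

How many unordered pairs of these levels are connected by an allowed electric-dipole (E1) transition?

3

(a)–(b): forbidden (ΔL, ΔJ).
(a)–(c): allowed.
(a)–(d): allowed.
(a)–(e): forbidden (parity, ΔL, ΔJ).
(b)–(c): forbidden (parity, ΔL, ΔJ).
(b)–(d): forbidden (parity, ΔL, ΔJ).
(b)–(e): allowed.
(c)–(d): forbidden (parity).
(c)–(e): forbidden (ΔL, ΔJ).
(d)–(e): forbidden (ΔL, ΔJ).
Allowed pairs: 3 of 10.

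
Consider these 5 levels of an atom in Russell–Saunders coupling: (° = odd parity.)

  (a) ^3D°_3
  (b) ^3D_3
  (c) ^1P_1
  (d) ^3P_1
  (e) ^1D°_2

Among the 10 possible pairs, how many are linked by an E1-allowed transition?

2

(a)–(b): allowed.
(a)–(c): forbidden (ΔS, ΔJ).
(a)–(d): forbidden (ΔJ).
(a)–(e): forbidden (parity, ΔS).
(b)–(c): forbidden (parity, ΔS, ΔJ).
(b)–(d): forbidden (parity, ΔJ).
(b)–(e): forbidden (ΔS).
(c)–(d): forbidden (parity, ΔS).
(c)–(e): allowed.
(d)–(e): forbidden (ΔS).
Allowed pairs: 2 of 10.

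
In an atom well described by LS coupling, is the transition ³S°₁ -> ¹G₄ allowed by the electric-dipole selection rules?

forbidden

Parity must change: odd → even — passes.
ΔS = 0: S: 1 → 0 — fails.
ΔL = 0, ±1 (not L=0↔0): L: 0 → 4, ΔL = +4 — fails.
ΔJ = 0, ±1 (not J=0↔0): J: 1 → 4, ΔJ = +3 — fails.
Rule(s) violated: ΔS, ΔL, ΔJ.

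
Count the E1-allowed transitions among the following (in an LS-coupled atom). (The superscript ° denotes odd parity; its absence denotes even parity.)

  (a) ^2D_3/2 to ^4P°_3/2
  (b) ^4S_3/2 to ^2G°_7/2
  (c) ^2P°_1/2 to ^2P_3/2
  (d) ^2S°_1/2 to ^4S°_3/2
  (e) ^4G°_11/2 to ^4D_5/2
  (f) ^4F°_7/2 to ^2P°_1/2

1

(a) forbidden (ΔS fails)
(b) forbidden (ΔS, ΔL, ΔJ fail)
(c) allowed
(d) forbidden (parity, ΔS, ΔL fail)
(e) forbidden (ΔL, ΔJ fail)
(f) forbidden (parity, ΔS, ΔL, ΔJ fail)
Total allowed: 1 of 6.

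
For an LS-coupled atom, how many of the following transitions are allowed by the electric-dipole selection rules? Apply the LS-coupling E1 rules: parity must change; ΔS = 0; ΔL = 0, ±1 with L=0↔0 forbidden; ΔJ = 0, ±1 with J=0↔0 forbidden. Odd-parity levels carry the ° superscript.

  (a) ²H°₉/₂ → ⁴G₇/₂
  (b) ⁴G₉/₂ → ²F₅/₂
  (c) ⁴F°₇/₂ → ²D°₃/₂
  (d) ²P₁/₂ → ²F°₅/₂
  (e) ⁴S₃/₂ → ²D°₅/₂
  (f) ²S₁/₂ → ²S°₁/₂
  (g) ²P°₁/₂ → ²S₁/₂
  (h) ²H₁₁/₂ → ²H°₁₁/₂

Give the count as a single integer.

(a) forbidden (ΔS fails)
(b) forbidden (parity, ΔS, ΔJ fail)
(c) forbidden (parity, ΔS, ΔJ fail)
(d) forbidden (ΔL, ΔJ fail)
(e) forbidden (ΔS, ΔL fail)
(f) forbidden (ΔL fails)
(g) allowed
(h) allowed
Total allowed: 2 of 8.

2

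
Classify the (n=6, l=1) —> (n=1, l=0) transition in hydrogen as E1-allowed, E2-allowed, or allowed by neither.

E1

Δl = 0 − 1 = -1; l_i + l_f = 1.
E1 (Δl = ±1): satisfied.
E2 (Δl = 0,±2, l_i+l_f ≥ 2): not satisfied.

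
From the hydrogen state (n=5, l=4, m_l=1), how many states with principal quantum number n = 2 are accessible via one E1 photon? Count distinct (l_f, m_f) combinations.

0

E1 requires l_f ∈ {3, 5}, but neither lies in [0, 1], so no final state is reachable.
Total: 0.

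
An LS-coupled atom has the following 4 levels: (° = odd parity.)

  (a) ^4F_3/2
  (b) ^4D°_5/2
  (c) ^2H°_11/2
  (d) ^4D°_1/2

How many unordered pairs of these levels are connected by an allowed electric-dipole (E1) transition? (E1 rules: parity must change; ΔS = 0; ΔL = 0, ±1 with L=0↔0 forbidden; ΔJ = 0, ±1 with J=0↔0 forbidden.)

2

(a)–(b): allowed.
(a)–(c): forbidden (ΔS, ΔL, ΔJ).
(a)–(d): allowed.
(b)–(c): forbidden (parity, ΔS, ΔL, ΔJ).
(b)–(d): forbidden (parity, ΔJ).
(c)–(d): forbidden (parity, ΔS, ΔL, ΔJ).
Allowed pairs: 2 of 6.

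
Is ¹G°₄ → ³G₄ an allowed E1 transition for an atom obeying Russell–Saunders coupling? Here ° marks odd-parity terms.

forbidden

Parity must change: odd → even — satisfied.
ΔS = 0: S: 0 → 1 — violated.
ΔL = 0, ±1 (not L=0↔0): L: 4 → 4, ΔL = +0 — satisfied.
ΔJ = 0, ±1 (not J=0↔0): J: 4 → 4, ΔJ = +0 — satisfied.
Rule(s) violated: ΔS.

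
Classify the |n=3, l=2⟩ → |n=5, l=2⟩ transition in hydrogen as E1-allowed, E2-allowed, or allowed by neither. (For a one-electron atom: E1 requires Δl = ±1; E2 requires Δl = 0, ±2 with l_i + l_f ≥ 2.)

Δl = 2 − 2 = +0; l_i + l_f = 4.
E1 (Δl = ±1): not satisfied.
E2 (Δl = 0,±2, l_i+l_f ≥ 2): satisfied.

E2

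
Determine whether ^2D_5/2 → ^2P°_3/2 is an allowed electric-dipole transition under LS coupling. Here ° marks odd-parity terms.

allowed

Reading off the term symbols: S 1/2→1/2, L 2→1, J 5/2→3/2, parity even→odd.
Parity must change: even → odd — satisfied.
ΔS = 0: S: 1/2 → 1/2 — satisfied.
ΔL = 0, ±1 (not L=0↔0): L: 2 → 1, ΔL = -1 — satisfied.
ΔJ = 0, ±1 (not J=0↔0): J: 5/2 → 3/2, ΔJ = -1 — satisfied.
All four E1 rules are satisfied.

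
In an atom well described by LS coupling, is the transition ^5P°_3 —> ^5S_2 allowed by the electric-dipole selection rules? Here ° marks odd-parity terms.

Initial level: S=2, L=1, J=3, parity odd. Final level: S=2, L=0, J=2, parity even.
Parity must change: odd → even — ok.
ΔS = 0: S: 2 → 2 — ok.
ΔL = 0, ±1 (not L=0↔0): L: 1 → 0, ΔL = -1 — ok.
ΔJ = 0, ±1 (not J=0↔0): J: 3 → 2, ΔJ = -1 — ok.
All four E1 rules are satisfied.

allowed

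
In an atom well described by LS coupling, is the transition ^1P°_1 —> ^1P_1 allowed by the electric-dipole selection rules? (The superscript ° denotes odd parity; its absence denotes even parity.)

Reading off the term symbols: S 0→0, L 1→1, J 1→1, parity odd→even.
ΔS = 0: S: 0 → 0 — ok.
Parity must change: odd → even — ok.
ΔJ = 0, ±1 (not J=0↔0): J: 1 → 1, ΔJ = +0 — ok.
ΔL = 0, ±1 (not L=0↔0): L: 1 → 1, ΔL = +0 — ok.
All four E1 rules are satisfied.

allowed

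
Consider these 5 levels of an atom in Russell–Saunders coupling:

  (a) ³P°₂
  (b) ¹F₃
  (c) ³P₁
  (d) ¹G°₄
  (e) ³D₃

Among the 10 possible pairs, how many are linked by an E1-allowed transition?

3

(a)–(b): forbidden (ΔS, ΔL).
(a)–(c): allowed.
(a)–(d): forbidden (parity, ΔS, ΔL, ΔJ).
(a)–(e): allowed.
(b)–(c): forbidden (parity, ΔS, ΔL, ΔJ).
(b)–(d): allowed.
(b)–(e): forbidden (parity, ΔS).
(c)–(d): forbidden (ΔS, ΔL, ΔJ).
(c)–(e): forbidden (parity, ΔJ).
(d)–(e): forbidden (ΔS, ΔL).
Allowed pairs: 3 of 10.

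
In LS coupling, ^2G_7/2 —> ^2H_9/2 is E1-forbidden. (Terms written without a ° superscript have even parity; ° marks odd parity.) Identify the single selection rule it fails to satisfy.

Parity must change: even → even — fails.
ΔS = 0: S: 1/2 → 1/2 — passes.
ΔL = 0, ±1 (not L=0↔0): L: 4 → 5, ΔL = +1 — passes.
ΔJ = 0, ±1 (not J=0↔0): J: 7/2 → 9/2, ΔJ = +1 — passes.

parity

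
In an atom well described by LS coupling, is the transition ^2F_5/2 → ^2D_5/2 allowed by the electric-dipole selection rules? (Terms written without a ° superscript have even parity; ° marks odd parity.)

Reading off the term symbols: S 1/2→1/2, L 3→2, J 5/2→5/2, parity even→even.
Parity must change: even → even — fails.
ΔS = 0: S: 1/2 → 1/2 — passes.
ΔL = 0, ±1 (not L=0↔0): L: 3 → 2, ΔL = -1 — passes.
ΔJ = 0, ±1 (not J=0↔0): J: 5/2 → 5/2, ΔJ = +0 — passes.
Rule(s) violated: parity.

forbidden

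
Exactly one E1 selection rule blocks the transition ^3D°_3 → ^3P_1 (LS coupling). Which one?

Parity must change: odd → even — ✓.
ΔS = 0: S: 1 → 1 — ✓.
ΔL = 0, ±1 (not L=0↔0): L: 2 → 1, ΔL = -1 — ✓.
ΔJ = 0, ±1 (not J=0↔0): J: 3 → 1, ΔJ = -2 — ✗.

the ΔJ = 0, ±1 rule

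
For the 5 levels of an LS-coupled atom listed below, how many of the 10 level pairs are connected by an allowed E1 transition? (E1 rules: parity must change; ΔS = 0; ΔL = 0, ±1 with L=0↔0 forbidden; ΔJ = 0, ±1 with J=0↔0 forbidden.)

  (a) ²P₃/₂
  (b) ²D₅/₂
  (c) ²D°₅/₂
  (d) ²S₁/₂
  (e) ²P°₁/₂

4

(a)–(b): forbidden (parity).
(a)–(c): allowed.
(a)–(d): forbidden (parity).
(a)–(e): allowed.
(b)–(c): allowed.
(b)–(d): forbidden (parity, ΔL, ΔJ).
(b)–(e): forbidden (ΔJ).
(c)–(d): forbidden (ΔL, ΔJ).
(c)–(e): forbidden (parity, ΔJ).
(d)–(e): allowed.
Allowed pairs: 4 of 10.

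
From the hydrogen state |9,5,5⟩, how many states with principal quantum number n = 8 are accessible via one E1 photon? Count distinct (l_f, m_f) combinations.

4

E1 requires Δl = ±1, so l_f ∈ {4, 6}; with 0 ≤ l_f ≤ n_f−1 = 7, the allowed l_f values are {4, 6}.
For l_f = 4: m_f ∈ {m_i−1, m_i, m_i+1} ∩ [−4, 4] = {4} → 1 state.
For l_f = 6: m_f ∈ {m_i−1, m_i, m_i+1} ∩ [−6, 6] = {4, 5, 6} → 3 states.
Total: 4.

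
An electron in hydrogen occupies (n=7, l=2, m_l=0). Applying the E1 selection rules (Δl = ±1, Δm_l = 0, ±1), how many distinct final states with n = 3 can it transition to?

3

E1 requires Δl = ±1, so l_f ∈ {1, 3}; with 0 ≤ l_f ≤ n_f−1 = 2, the allowed l_f values are {1}.
For l_f = 1: m_f ∈ {m_i−1, m_i, m_i+1} ∩ [−1, 1] = {-1, 0, 1} → 3 states.
Total: 3.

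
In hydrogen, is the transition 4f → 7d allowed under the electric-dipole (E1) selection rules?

allowed

Δl = 2 − 3 = -1; the E1 rule Δl = ±1 is ✓.
All E1 selection rules are satisfied.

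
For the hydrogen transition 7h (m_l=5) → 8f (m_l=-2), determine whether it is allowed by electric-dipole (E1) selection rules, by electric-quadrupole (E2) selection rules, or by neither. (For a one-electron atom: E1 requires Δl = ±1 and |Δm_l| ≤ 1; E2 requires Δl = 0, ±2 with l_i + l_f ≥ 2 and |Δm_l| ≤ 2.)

neither

Δl = 3 − 5 = -2; l_i + l_f = 8.
Δm_l = -7.
E1 (Δl = ±1, |Δm_l| ≤ 1): not satisfied.
E2 (Δl = 0,±2, l_i+l_f ≥ 2, |Δm_l| ≤ 2): not satisfied.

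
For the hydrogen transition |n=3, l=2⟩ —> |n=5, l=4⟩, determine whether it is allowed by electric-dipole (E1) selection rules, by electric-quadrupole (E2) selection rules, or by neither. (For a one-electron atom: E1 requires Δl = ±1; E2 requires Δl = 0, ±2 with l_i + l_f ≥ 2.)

Δl = 4 − 2 = +2; l_i + l_f = 6.
E1 (Δl = ±1): not satisfied.
E2 (Δl = 0,±2, l_i+l_f ≥ 2): satisfied.

E2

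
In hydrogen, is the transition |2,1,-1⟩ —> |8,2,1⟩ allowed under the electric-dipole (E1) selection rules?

forbidden

Δl = 2 − 1 = +1; the E1 rule Δl = ±1 is ✓.
m_l: -1 → 1 (Δm_l = +2). |Δm_l| ≤ 1 ✗.
The transition is electric-dipole forbidden.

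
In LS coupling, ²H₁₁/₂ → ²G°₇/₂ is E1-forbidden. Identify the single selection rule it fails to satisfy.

Reading off the term symbols: S 1/2→1/2, L 5→4, J 11/2→7/2, parity even→odd.
Parity must change: even → odd — ✓.
ΔS = 0: S: 1/2 → 1/2 — ✓.
ΔL = 0, ±1 (not L=0↔0): L: 5 → 4, ΔL = -1 — ✓.
ΔJ = 0, ±1 (not J=0↔0): J: 11/2 → 7/2, ΔJ = -2 — ✗.

the ΔJ = 0, ±1 rule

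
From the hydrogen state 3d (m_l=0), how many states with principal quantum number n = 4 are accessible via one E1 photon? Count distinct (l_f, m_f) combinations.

E1 requires Δl = ±1, so l_f ∈ {1, 3}; with 0 ≤ l_f ≤ n_f−1 = 3, the allowed l_f values are {1, 3}.
For l_f = 1: m_f ∈ {m_i−1, m_i, m_i+1} ∩ [−1, 1] = {-1, 0, 1} → 3 states.
For l_f = 3: m_f ∈ {m_i−1, m_i, m_i+1} ∩ [−3, 3] = {-1, 0, 1} → 3 states.
Total: 6.

6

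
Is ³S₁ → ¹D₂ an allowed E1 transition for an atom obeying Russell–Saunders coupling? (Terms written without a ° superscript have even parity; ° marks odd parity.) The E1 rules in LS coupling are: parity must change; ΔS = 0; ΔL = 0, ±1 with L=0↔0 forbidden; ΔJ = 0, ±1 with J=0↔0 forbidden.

Initial level: S=1, L=0, J=1, parity even. Final level: S=0, L=2, J=2, parity even.
Parity must change: even → even — fails.
ΔS = 0: S: 1 → 0 — fails.
ΔL = 0, ±1 (not L=0↔0): L: 0 → 2, ΔL = +2 — fails.
ΔJ = 0, ±1 (not J=0↔0): J: 1 → 2, ΔJ = +1 — passes.
Rule(s) violated: parity, ΔS, ΔL.

forbidden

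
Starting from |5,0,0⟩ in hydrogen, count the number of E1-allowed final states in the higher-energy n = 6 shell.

E1 requires Δl = ±1, so l_f ∈ {-1, 1}; with 0 ≤ l_f ≤ n_f−1 = 5, the allowed l_f values are {1}.
For l_f = 1: m_f ∈ {m_i−1, m_i, m_i+1} ∩ [−1, 1] = {-1, 0, 1} → 3 states.
Total: 3.

3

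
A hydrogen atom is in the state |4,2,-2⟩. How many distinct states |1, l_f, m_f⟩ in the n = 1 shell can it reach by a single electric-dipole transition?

E1 requires l_f ∈ {1, 3}, but neither lies in [0, 0], so no final state is reachable.
Total: 0.

0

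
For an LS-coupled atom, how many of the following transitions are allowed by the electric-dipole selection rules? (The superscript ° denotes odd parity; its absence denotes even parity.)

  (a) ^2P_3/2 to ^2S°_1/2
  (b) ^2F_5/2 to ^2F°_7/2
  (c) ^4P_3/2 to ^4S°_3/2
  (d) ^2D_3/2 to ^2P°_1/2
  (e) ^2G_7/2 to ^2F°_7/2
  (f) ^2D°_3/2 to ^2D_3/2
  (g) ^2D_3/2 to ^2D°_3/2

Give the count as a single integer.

7

(a) allowed
(b) allowed
(c) allowed
(d) allowed
(e) allowed
(f) allowed
(g) allowed
Total allowed: 7 of 7.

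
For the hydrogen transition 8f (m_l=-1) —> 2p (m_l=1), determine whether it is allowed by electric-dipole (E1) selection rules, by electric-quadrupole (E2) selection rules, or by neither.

Δl = 1 − 3 = -2; l_i + l_f = 4.
Δm_l = +2.
E1 (Δl = ±1, |Δm_l| ≤ 1): not satisfied.
E2 (Δl = 0,±2, l_i+l_f ≥ 2, |Δm_l| ≤ 2): satisfied.

E2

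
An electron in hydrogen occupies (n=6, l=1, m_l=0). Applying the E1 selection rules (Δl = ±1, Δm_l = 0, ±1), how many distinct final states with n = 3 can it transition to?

4

E1 requires Δl = ±1, so l_f ∈ {0, 2}; with 0 ≤ l_f ≤ n_f−1 = 2, the allowed l_f values are {0, 2}.
For l_f = 0: m_f ∈ {m_i−1, m_i, m_i+1} ∩ [−0, 0] = {0} → 1 state.
For l_f = 2: m_f ∈ {m_i−1, m_i, m_i+1} ∩ [−2, 2] = {-1, 0, 1} → 3 states.
Total: 4.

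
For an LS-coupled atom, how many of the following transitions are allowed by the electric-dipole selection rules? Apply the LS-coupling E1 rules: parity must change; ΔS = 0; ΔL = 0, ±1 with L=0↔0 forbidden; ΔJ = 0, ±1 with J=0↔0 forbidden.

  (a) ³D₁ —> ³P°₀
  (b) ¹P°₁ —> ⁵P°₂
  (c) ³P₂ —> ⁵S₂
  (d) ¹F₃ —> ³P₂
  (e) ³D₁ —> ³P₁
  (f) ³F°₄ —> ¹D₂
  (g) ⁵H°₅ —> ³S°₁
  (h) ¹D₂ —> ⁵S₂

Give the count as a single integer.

1

(a) allowed
(b) forbidden (parity, ΔS fail)
(c) forbidden (parity, ΔS fail)
(d) forbidden (parity, ΔS, ΔL fail)
(e) forbidden (parity fails)
(f) forbidden (ΔS, ΔJ fail)
(g) forbidden (parity, ΔS, ΔL, ΔJ fail)
(h) forbidden (parity, ΔS, ΔL fail)
Total allowed: 1 of 8.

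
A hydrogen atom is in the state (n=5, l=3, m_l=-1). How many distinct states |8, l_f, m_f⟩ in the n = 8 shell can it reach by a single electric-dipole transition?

6

E1 requires Δl = ±1, so l_f ∈ {2, 4}; with 0 ≤ l_f ≤ n_f−1 = 7, the allowed l_f values are {2, 4}.
For l_f = 2: m_f ∈ {m_i−1, m_i, m_i+1} ∩ [−2, 2] = {-2, -1, 0} → 3 states.
For l_f = 4: m_f ∈ {m_i−1, m_i, m_i+1} ∩ [−4, 4] = {-2, -1, 0} → 3 states.
Total: 6.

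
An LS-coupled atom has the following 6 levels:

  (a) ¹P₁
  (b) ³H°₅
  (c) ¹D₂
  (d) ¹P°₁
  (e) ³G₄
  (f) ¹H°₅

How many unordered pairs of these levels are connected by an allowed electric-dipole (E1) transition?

(a)–(b): forbidden (ΔS, ΔL, ΔJ).
(a)–(c): forbidden (parity).
(a)–(d): allowed.
(a)–(e): forbidden (parity, ΔS, ΔL, ΔJ).
(a)–(f): forbidden (ΔL, ΔJ).
(b)–(c): forbidden (ΔS, ΔL, ΔJ).
(b)–(d): forbidden (parity, ΔS, ΔL, ΔJ).
(b)–(e): allowed.
(b)–(f): forbidden (parity, ΔS).
(c)–(d): allowed.
(c)–(e): forbidden (parity, ΔS, ΔL, ΔJ).
(c)–(f): forbidden (ΔL, ΔJ).
(d)–(e): forbidden (ΔS, ΔL, ΔJ).
(d)–(f): forbidden (parity, ΔL, ΔJ).
(e)–(f): forbidden (ΔS).
Allowed pairs: 3 of 15.

3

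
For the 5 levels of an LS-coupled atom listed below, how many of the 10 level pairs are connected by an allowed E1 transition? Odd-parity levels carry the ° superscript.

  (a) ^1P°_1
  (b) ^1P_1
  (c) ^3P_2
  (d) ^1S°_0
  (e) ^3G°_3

2

(a)–(b): allowed.
(a)–(c): forbidden (ΔS).
(a)–(d): forbidden (parity).
(a)–(e): forbidden (parity, ΔS, ΔL, ΔJ).
(b)–(c): forbidden (parity, ΔS).
(b)–(d): allowed.
(b)–(e): forbidden (ΔS, ΔL, ΔJ).
(c)–(d): forbidden (ΔS, ΔJ).
(c)–(e): forbidden (ΔL).
(d)–(e): forbidden (parity, ΔS, ΔL, ΔJ).
Allowed pairs: 2 of 10.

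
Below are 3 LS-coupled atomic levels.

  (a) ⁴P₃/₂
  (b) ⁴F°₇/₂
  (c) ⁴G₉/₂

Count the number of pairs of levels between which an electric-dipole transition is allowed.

1

(a)–(b): forbidden (ΔL, ΔJ).
(a)–(c): forbidden (parity, ΔL, ΔJ).
(b)–(c): allowed.
Allowed pairs: 1 of 3.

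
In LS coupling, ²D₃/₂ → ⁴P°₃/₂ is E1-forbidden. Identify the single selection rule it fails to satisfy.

the ΔS = 0 rule

Parity must change: even → odd — passes.
ΔS = 0: S: 1/2 → 3/2 — fails.
ΔL = 0, ±1 (not L=0↔0): L: 2 → 1, ΔL = -1 — passes.
ΔJ = 0, ±1 (not J=0↔0): J: 3/2 → 3/2, ΔJ = +0 — passes.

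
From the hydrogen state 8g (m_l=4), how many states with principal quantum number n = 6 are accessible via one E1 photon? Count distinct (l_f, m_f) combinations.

E1 requires Δl = ±1, so l_f ∈ {3, 5}; with 0 ≤ l_f ≤ n_f−1 = 5, the allowed l_f values are {3, 5}.
For l_f = 3: m_f ∈ {m_i−1, m_i, m_i+1} ∩ [−3, 3] = {3} → 1 state.
For l_f = 5: m_f ∈ {m_i−1, m_i, m_i+1} ∩ [−5, 5] = {3, 4, 5} → 3 states.
Total: 4.

4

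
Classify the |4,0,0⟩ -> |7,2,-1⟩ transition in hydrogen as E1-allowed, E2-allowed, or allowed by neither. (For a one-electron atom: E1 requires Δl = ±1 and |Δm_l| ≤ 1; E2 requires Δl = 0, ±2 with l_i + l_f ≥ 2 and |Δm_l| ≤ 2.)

Δl = 2 − 0 = +2; l_i + l_f = 2.
Δm_l = -1.
E1 (Δl = ±1, |Δm_l| ≤ 1): not satisfied.
E2 (Δl = 0,±2, l_i+l_f ≥ 2, |Δm_l| ≤ 2): satisfied.

E2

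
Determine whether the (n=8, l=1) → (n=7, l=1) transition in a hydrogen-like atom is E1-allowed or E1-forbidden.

forbidden

Initial l = 1, final l = 1, so Δl = +0. E1 requires Δl = ±1: fails.
The transition is electric-dipole forbidden.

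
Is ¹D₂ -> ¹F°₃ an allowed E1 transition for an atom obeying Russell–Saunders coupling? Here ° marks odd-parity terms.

Parity must change: even → odd — passes.
ΔS = 0: S: 0 → 0 — passes.
ΔL = 0, ±1 (not L=0↔0): L: 2 → 3, ΔL = +1 — passes.
ΔJ = 0, ±1 (not J=0↔0): J: 2 → 3, ΔJ = +1 — passes.
All four E1 rules are satisfied.

allowed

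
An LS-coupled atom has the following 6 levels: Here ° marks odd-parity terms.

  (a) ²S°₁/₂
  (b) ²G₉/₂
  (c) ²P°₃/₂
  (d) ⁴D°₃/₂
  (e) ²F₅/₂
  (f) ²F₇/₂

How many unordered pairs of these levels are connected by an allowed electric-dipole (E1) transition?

(a)–(b): forbidden (ΔL, ΔJ).
(a)–(c): forbidden (parity).
(a)–(d): forbidden (parity, ΔS, ΔL).
(a)–(e): forbidden (ΔL, ΔJ).
(a)–(f): forbidden (ΔL, ΔJ).
(b)–(c): forbidden (ΔL, ΔJ).
(b)–(d): forbidden (ΔS, ΔL, ΔJ).
(b)–(e): forbidden (parity, ΔJ).
(b)–(f): forbidden (parity).
(c)–(d): forbidden (parity, ΔS).
(c)–(e): forbidden (ΔL).
(c)–(f): forbidden (ΔL, ΔJ).
(d)–(e): forbidden (ΔS).
(d)–(f): forbidden (ΔS, ΔJ).
(e)–(f): forbidden (parity).
Allowed pairs: 0 of 15.

0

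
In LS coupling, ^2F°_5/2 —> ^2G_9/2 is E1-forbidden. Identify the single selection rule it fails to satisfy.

the ΔJ = 0, ±1 rule

ΔL = 0, ±1 (not L=0↔0): L: 3 → 4, ΔL = +1 — ✓.
Parity must change: odd → even — ✓.
ΔJ = 0, ±1 (not J=0↔0): J: 5/2 → 9/2, ΔJ = +2 — ✗.
ΔS = 0: S: 1/2 → 1/2 — ✓.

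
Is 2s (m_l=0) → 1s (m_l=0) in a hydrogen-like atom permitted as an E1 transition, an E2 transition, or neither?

Δl = 0 − 0 = +0; l_i + l_f = 0.
Δm_l = +0.
E1 (Δl = ±1, |Δm_l| ≤ 1): not satisfied.
E2 (Δl = 0,±2, l_i+l_f ≥ 2, |Δm_l| ≤ 2): not satisfied.

neither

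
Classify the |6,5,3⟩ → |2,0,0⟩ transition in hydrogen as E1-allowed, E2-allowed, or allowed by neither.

Δl = 0 − 5 = -5; l_i + l_f = 5.
Δm_l = -3.
E1 (Δl = ±1, |Δm_l| ≤ 1): not satisfied.
E2 (Δl = 0,±2, l_i+l_f ≥ 2, |Δm_l| ≤ 2): not satisfied.

neither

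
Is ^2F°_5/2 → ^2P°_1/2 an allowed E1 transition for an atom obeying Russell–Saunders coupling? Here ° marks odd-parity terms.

forbidden

Initial level: S=1/2, L=3, J=5/2, parity odd. Final level: S=1/2, L=1, J=1/2, parity odd.
Parity must change: odd → odd — fails.
ΔS = 0: S: 1/2 → 1/2 — ok.
ΔL = 0, ±1 (not L=0↔0): L: 3 → 1, ΔL = -2 — fails.
ΔJ = 0, ±1 (not J=0↔0): J: 5/2 → 1/2, ΔJ = -2 — fails.
Rule(s) violated: parity, ΔL, ΔJ.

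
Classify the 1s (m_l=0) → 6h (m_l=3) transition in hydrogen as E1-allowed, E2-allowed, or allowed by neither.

neither

Δl = 5 − 0 = +5; l_i + l_f = 5.
Δm_l = +3.
E1 (Δl = ±1, |Δm_l| ≤ 1): not satisfied.
E2 (Δl = 0,±2, l_i+l_f ≥ 2, |Δm_l| ≤ 2): not satisfied.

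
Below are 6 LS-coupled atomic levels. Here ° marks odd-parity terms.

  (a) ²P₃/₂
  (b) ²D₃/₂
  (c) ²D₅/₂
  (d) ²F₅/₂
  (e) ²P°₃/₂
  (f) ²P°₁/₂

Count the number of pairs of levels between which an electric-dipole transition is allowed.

(a)–(b): forbidden (parity).
(a)–(c): forbidden (parity).
(a)–(d): forbidden (parity, ΔL).
(a)–(e): allowed.
(a)–(f): allowed.
(b)–(c): forbidden (parity).
(b)–(d): forbidden (parity).
(b)–(e): allowed.
(b)–(f): allowed.
(c)–(d): forbidden (parity).
(c)–(e): allowed.
(c)–(f): forbidden (ΔJ).
(d)–(e): forbidden (ΔL).
(d)–(f): forbidden (ΔL, ΔJ).
(e)–(f): forbidden (parity).
Allowed pairs: 5 of 15.

5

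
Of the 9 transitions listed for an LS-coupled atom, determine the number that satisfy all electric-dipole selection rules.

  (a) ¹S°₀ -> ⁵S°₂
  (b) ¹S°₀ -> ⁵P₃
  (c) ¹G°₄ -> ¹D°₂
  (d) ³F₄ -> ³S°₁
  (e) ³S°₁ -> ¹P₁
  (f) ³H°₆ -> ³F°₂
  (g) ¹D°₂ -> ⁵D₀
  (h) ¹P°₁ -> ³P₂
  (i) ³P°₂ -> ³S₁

1

(a) forbidden (parity, ΔS, ΔL, ΔJ fail)
(b) forbidden (ΔS, ΔJ fail)
(c) forbidden (parity, ΔL, ΔJ fail)
(d) forbidden (ΔL, ΔJ fail)
(e) forbidden (ΔS fails)
(f) forbidden (parity, ΔL, ΔJ fail)
(g) forbidden (ΔS, ΔJ fail)
(h) forbidden (ΔS fails)
(i) allowed
Total allowed: 1 of 9.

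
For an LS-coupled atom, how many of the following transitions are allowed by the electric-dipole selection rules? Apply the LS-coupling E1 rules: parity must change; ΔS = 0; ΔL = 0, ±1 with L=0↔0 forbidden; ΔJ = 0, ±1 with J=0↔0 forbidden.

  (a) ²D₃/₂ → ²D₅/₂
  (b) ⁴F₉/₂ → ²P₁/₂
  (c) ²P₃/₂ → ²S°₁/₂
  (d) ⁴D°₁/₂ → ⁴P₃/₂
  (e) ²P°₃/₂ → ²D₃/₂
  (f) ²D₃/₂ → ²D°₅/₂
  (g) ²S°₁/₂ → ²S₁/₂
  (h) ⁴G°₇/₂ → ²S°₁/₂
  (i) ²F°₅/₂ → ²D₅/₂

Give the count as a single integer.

(a) forbidden (parity fails)
(b) forbidden (parity, ΔS, ΔL, ΔJ fail)
(c) allowed
(d) allowed
(e) allowed
(f) allowed
(g) forbidden (ΔL fails)
(h) forbidden (parity, ΔS, ΔL, ΔJ fail)
(i) allowed
Total allowed: 5 of 9.

5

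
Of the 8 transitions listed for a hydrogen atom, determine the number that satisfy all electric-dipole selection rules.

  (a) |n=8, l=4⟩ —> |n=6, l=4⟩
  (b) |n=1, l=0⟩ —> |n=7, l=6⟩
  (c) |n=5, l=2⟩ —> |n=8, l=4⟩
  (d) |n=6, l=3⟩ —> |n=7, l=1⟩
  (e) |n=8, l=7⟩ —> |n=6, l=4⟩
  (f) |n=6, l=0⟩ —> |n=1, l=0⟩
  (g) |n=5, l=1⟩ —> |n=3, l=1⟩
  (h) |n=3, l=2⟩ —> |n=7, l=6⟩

0

(a) forbidden — Δl = +0 (E1 requires Δl = ±1)
(b) forbidden — Δl = +6 (E1 requires Δl = ±1)
(c) forbidden — Δl = +2 (E1 requires Δl = ±1)
(d) forbidden — Δl = -2 (E1 requires Δl = ±1)
(e) forbidden — Δl = -3 (E1 requires Δl = ±1)
(f) forbidden — Δl = +0 (E1 requires Δl = ±1)
(g) forbidden — Δl = +0 (E1 requires Δl = ±1)
(h) forbidden — Δl = +4 (E1 requires Δl = ±1)
Total allowed: 0 of 8.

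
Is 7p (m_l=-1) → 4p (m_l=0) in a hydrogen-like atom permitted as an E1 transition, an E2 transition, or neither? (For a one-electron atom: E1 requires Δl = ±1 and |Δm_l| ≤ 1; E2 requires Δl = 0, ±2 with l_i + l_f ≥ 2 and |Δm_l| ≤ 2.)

Δl = 1 − 1 = +0; l_i + l_f = 2.
Δm_l = +1.
E1 (Δl = ±1, |Δm_l| ≤ 1): not satisfied.
E2 (Δl = 0,±2, l_i+l_f ≥ 2, |Δm_l| ≤ 2): satisfied.

E2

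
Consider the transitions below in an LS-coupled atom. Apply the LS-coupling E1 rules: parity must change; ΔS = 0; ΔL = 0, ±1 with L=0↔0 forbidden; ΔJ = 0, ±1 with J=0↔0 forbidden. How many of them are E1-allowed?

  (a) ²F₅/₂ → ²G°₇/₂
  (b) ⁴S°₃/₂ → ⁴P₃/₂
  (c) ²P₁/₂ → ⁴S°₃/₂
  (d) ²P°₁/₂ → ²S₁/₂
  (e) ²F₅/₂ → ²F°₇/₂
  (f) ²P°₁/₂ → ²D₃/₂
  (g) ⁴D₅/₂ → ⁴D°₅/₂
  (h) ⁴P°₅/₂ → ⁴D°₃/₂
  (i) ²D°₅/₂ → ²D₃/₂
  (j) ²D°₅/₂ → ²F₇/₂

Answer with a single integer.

8

(a) allowed
(b) allowed
(c) forbidden (ΔS fails)
(d) allowed
(e) allowed
(f) allowed
(g) allowed
(h) forbidden (parity fails)
(i) allowed
(j) allowed
Total allowed: 8 of 10.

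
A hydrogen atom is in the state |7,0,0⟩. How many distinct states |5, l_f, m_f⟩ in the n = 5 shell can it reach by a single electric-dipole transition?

E1 requires Δl = ±1, so l_f ∈ {-1, 1}; with 0 ≤ l_f ≤ n_f−1 = 4, the allowed l_f values are {1}.
For l_f = 1: m_f ∈ {m_i−1, m_i, m_i+1} ∩ [−1, 1] = {-1, 0, 1} → 3 states.
Total: 3.

3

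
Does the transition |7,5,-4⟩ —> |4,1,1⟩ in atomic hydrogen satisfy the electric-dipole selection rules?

forbidden

l: 5 → 1 (Δl = -4). Δl = ±1 violated.
m_l: -4 → 1 (Δm_l = +5). |Δm_l| ≤ 1 violated.
The transition is electric-dipole forbidden.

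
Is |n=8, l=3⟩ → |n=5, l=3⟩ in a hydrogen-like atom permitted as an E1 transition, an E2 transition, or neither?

E2

Δl = 3 − 3 = +0; l_i + l_f = 6.
E1 (Δl = ±1): not satisfied.
E2 (Δl = 0,±2, l_i+l_f ≥ 2): satisfied.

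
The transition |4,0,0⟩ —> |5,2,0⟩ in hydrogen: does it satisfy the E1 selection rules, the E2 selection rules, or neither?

Δl = 2 − 0 = +2; l_i + l_f = 2.
Δm_l = +0.
E1 (Δl = ±1, |Δm_l| ≤ 1): not satisfied.
E2 (Δl = 0,±2, l_i+l_f ≥ 2, |Δm_l| ≤ 2): satisfied.

E2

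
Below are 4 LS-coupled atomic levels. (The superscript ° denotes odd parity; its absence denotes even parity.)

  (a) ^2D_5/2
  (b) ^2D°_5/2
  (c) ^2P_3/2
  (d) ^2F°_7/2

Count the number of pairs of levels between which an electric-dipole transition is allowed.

3

(a)–(b): allowed.
(a)–(c): forbidden (parity).
(a)–(d): allowed.
(b)–(c): allowed.
(b)–(d): forbidden (parity).
(c)–(d): forbidden (ΔL, ΔJ).
Allowed pairs: 3 of 6.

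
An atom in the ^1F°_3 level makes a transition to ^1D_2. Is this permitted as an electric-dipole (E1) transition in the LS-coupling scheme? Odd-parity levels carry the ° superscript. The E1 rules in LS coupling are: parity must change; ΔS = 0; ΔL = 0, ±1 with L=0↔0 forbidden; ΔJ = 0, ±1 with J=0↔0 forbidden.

Parity must change: odd → even — passes.
ΔS = 0: S: 0 → 0 — passes.
ΔL = 0, ±1 (not L=0↔0): L: 3 → 2, ΔL = -1 — passes.
ΔJ = 0, ±1 (not J=0↔0): J: 3 → 2, ΔJ = -1 — passes.
All four E1 rules are satisfied.

allowed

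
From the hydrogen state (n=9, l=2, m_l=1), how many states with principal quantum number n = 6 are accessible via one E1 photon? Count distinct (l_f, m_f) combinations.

5

E1 requires Δl = ±1, so l_f ∈ {1, 3}; with 0 ≤ l_f ≤ n_f−1 = 5, the allowed l_f values are {1, 3}.
For l_f = 1: m_f ∈ {m_i−1, m_i, m_i+1} ∩ [−1, 1] = {0, 1} → 2 states.
For l_f = 3: m_f ∈ {m_i−1, m_i, m_i+1} ∩ [−3, 3] = {0, 1, 2} → 3 states.
Total: 5.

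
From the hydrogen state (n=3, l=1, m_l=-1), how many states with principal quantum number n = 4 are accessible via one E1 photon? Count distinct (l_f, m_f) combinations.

4

E1 requires Δl = ±1, so l_f ∈ {0, 2}; with 0 ≤ l_f ≤ n_f−1 = 3, the allowed l_f values are {0, 2}.
For l_f = 0: m_f ∈ {m_i−1, m_i, m_i+1} ∩ [−0, 0] = {0} → 1 state.
For l_f = 2: m_f ∈ {m_i−1, m_i, m_i+1} ∩ [−2, 2] = {-2, -1, 0} → 3 states.
Total: 4.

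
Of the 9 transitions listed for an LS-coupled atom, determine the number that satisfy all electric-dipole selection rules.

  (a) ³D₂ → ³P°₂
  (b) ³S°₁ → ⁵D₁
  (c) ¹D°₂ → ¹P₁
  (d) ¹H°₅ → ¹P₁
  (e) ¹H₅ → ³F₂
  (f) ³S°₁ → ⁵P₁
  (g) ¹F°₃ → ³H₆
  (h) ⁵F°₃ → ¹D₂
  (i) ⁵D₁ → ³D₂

2

(a) allowed
(b) forbidden (ΔS, ΔL fail)
(c) allowed
(d) forbidden (ΔL, ΔJ fail)
(e) forbidden (parity, ΔS, ΔL, ΔJ fail)
(f) forbidden (ΔS fails)
(g) forbidden (ΔS, ΔL, ΔJ fail)
(h) forbidden (ΔS fails)
(i) forbidden (parity, ΔS fail)
Total allowed: 2 of 9.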